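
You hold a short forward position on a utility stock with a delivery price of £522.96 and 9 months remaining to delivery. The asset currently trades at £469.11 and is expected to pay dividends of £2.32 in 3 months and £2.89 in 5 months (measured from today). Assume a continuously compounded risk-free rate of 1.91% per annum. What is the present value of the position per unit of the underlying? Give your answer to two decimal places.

PV(remaining dividends) I = 2.32·e^(−0.0191·3/12) + 2.89·e^(−0.0191·5/12) = 5.1760
Current forward F = (S − I)·e^(rT) = (469.11 − 5.1760)·e^(0.0191·9/12) = 463.9340 × 1.014428 = 470.6276
Value (long) = (F − K)·e^(−rT) = (470.6276 − 522.96) × 0.985777 = -51.5881
Short position value = −(long value) = £51.59

£51.59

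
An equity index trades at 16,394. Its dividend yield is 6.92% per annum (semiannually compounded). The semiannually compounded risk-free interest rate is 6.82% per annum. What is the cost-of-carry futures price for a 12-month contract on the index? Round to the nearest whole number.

16,378

F = S · (1+r/2)^(2T) / (1+q/2)^(2T)
= 16394 × 1.069363 / 1.070397 = 16394 × 0.999034
F = 16,378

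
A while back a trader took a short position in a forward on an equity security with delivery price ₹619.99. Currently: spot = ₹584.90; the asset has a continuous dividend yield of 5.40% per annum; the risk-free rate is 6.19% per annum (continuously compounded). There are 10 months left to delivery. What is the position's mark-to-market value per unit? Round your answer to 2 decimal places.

Current fair forward for the remaining 10 months: F = S·e^((r − q)·T), (r − q) = 0.0619 − 0.0540 = 0.0079
F = 584.90 · e^(0.0079 × 10/12) = 584.90 × 1.006605 = 588.7633
Value of long forward = (F − K)·e^(−rT) = (588.7633 − 619.99) · e^(−0.0619·10/12)
= -31.2267 × 0.949725 = -29.66
Short position value = −(long value) = ₹29.66

₹29.66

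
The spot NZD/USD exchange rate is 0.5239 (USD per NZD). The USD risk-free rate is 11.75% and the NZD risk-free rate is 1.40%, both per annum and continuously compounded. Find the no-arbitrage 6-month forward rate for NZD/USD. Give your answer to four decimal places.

0.5517

F = S·e^((r_USD − r_NZD)T) = 0.5239 · e^((0.1175 − 0.0140) × 6/12)
= 0.5239 · e^0.051750 = 0.5239 × 1.053112
F = 0.5517 USD per NZD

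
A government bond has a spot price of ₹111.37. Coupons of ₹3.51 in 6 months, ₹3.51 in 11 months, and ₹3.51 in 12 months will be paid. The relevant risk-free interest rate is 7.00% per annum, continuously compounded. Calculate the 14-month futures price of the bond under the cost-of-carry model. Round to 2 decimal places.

₹110.05

PV(coupons) I = 3.51·e^(−0.0700·6/12) + 3.51·e^(−0.0700·11/12) + 3.51·e^(−0.0700·12/12)
I = 3.3893 + 3.2918 + 3.2727 = 9.9538
F = (S − I)·e^(rT) = (111.37 − 9.9538) · e^(0.0700·14/12)
= 101.4162 · e^0.081667 = 101.4162 × 1.085094 = ₹110.05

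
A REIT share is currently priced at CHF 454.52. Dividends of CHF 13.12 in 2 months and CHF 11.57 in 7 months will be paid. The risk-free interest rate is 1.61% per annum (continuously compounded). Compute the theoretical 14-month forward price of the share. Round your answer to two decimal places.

CHF 438.13

PV(dividends) I = 13.12·e^(−0.0161·2/12) + 11.57·e^(−0.0161·7/12)
I = 13.0848 + 11.4618 = 24.5466
F = (S − I)·e^(rT) = (454.52 − 24.5466) · e^(0.0161·14/12)
= 429.9734 · e^0.018783 = 429.9734 × 1.018961 = CHF 438.13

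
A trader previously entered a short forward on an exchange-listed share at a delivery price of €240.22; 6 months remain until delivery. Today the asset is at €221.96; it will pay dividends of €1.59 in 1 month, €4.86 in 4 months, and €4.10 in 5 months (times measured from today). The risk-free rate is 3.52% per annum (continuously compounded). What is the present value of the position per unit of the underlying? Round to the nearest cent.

PV(remaining dividends) I = 1.59·e^(−0.0352·1/12) + 4.86·e^(−0.0352·4/12) + 4.10·e^(−0.0352·5/12) = 10.4290
Current forward F = (S − I)·e^(rT) = (221.96 − 10.4290)·e^(0.0352·6/12) = 211.5310 × 1.017756 = 215.2869
Value (long) = (F − K)·e^(−rT) = (215.2869 − 240.22) × 0.982554 = -24.4981
Short position value = −(long value) = €24.50

€24.50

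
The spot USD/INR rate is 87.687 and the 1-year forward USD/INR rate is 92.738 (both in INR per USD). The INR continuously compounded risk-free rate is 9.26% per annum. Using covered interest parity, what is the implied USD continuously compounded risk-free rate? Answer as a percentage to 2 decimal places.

3.66%

F = S·e^((r_INR − r_USD)T) ⇒ r_USD = r_INR − ln(F/S)/T
ln(92.738/87.687) = 0.056005; /(1) = 0.056005
r_USD = 0.0926 − 0.056005 = 0.036595
r_USD = 3.66%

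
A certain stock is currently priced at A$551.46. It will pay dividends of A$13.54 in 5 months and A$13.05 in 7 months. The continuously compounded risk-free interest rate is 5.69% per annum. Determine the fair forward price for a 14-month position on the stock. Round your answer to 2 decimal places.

PV(dividends) I = 13.54·e^(−0.0569·5/12) + 13.05·e^(−0.0569·7/12)
I = 13.2228 + 12.6240 = 25.8468
F = (S − I)·e^(rT) = (551.46 − 25.8468) · e^(0.0569·14/12)
= 525.6132 · e^0.066383 = 525.6132 × 1.068636 = A$561.69

A$561.69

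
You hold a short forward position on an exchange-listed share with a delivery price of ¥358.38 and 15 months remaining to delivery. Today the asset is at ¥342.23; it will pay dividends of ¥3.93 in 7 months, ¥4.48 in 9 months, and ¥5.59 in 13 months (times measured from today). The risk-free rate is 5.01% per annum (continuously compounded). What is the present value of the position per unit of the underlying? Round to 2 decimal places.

PV(remaining dividends) I = 3.93·e^(−0.0501·7/12) + 4.48·e^(−0.0501·9/12) + 5.59·e^(−0.0501·13/12) = 13.4263
Current forward F = (S − I)·e^(rT) = (342.23 − 13.4263)·e^(0.0501·15/12) = 328.8037 × 1.064628 = 350.0536
Value (long) = (F − K)·e^(−rT) = (350.0536 − 358.38) × 0.939296 = -7.8210
Short position value = −(long value) = ¥7.82

¥7.82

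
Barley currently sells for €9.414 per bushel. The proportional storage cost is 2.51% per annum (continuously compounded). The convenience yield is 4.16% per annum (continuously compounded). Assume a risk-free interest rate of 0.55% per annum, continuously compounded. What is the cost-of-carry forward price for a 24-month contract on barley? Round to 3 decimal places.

Net carry = r + u − y = 0.0055 + 0.0251 − 0.0416 = -0.0110
F = S·e^((r+u−y)T) = 9.414 · e^(-0.0110 × 24/12) = 9.414 · e^-0.022000
= 9.414 × 0.978240 = €9.209 per bushel

€9.209 per bushel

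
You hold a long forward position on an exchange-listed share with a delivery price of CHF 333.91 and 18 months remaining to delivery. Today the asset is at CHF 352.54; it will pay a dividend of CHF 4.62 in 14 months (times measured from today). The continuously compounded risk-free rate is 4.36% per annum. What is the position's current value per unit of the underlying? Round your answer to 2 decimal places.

CHF 35.38

PV(remaining dividends) I = 4.62·e^(−0.0436·14/12) = 4.3909
Current forward F = (S − I)·e^(rT) = (352.54 − 4.3909)·e^(0.0436·18/12) = 348.1491 × 1.067586 = 371.6791
Value (long) = (F − K)·e^(−rT) = (371.6791 − 333.91) × 0.936693 = 35.3781
Value = CHF 35.38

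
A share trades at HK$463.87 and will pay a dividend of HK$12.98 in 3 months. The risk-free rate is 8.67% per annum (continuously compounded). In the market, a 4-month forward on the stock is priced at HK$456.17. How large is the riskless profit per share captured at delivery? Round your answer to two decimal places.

PV(dividends) I = 12.98·e^(−0.0867·3/12) = 12.7017
Fair forward F* = (S − I)·e^(rT) = (463.87 − 12.7017)·e^0.028900 = 451.1683 × 1.029322 = 464.3975
Market HK$456.17 < fair 464.3975: forward underpriced → reverse cash-and-carry (short the stock, invest proceeds at r, pay the dividends, go long the forward).
Profit at T = |F_mkt − F*| = |456.17 − 464.3975| = HK$8.23 per share

HK$8.23 per share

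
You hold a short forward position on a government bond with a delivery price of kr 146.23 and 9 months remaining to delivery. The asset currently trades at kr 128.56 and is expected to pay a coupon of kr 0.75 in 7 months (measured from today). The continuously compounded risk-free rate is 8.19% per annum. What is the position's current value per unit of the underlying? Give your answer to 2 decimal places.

PV(remaining coupons) I = 0.75·e^(−0.0819·7/12) = 0.7150
Current forward F = (S − I)·e^(rT) = (128.56 − 0.7150)·e^(0.0819·9/12) = 127.8450 × 1.063351 = 135.9441
Value (long) = (F − K)·e^(−rT) = (135.9441 − 146.23) × 0.940423 = -9.6731
Short position value = −(long value) = kr 9.67

kr 9.67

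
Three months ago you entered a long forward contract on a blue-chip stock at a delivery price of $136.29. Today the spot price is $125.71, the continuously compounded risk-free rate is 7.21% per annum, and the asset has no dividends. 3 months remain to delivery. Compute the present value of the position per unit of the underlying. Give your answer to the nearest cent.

Current fair forward for the remaining 3 months: F = S·e^(r·T), r = 0.0721
F = 125.71 · e^(0.0721 × 3/12) = 125.71 × 1.018188 = 127.9964
Value of long forward = (F − K)·e^(−rT) = (127.9964 − 136.29) · e^(−0.0721·3/12)
= -8.2936 × 0.982136 = -8.15

-$8.15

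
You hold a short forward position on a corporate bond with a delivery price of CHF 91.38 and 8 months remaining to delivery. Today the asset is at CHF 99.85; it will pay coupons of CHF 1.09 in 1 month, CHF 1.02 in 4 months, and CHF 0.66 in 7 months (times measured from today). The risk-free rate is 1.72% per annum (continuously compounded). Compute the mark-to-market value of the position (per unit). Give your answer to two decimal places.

-CHF 6.76

PV(remaining coupons) I = 1.09·e^(−0.0172·1/12) + 1.02·e^(−0.0172·4/12) + 0.66·e^(−0.0172·7/12) = 2.7560
Current forward F = (S − I)·e^(rT) = (99.85 − 2.7560)·e^(0.0172·8/12) = 97.0940 × 1.011533 = 98.2138
Value (long) = (F − K)·e^(−rT) = (98.2138 − 91.38) × 0.988599 = 6.7559
Short position value = −(long value) = -CHF 6.76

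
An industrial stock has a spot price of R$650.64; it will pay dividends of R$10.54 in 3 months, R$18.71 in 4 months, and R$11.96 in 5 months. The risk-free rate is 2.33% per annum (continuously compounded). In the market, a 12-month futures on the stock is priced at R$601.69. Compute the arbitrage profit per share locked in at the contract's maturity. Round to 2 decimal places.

R$22.44 per share

PV(dividends) I = 10.54·e^(−0.0233·3/12) + 18.71·e^(−0.0233·4/12) + 11.96·e^(−0.0233·5/12) = 40.8885
Fair futures F* = (S − I)·e^(rT) = (650.64 − 40.8885)·e^0.023300 = 609.7515 × 1.023574 = 624.1258
Market R$601.69 < fair 624.1258: forward underpriced → reverse cash-and-carry (short the stock, invest proceeds at r, pay the dividends, go long the forward).
Profit at T = |F_mkt − F*| = |601.69 − 624.1258| = R$22.44 per share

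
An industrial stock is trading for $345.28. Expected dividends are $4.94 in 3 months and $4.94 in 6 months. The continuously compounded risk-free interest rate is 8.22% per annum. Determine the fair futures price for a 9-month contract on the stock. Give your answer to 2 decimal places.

PV(dividends) I = 4.94·e^(−0.0822·3/12) + 4.94·e^(−0.0822·6/12)
I = 4.8395 + 4.7411 = 9.5806
F = (S − I)·e^(rT) = (345.28 − 9.5806) · e^(0.0822·9/12)
= 335.6994 · e^0.061650 = 335.6994 × 1.063590 = $357.05

$357.05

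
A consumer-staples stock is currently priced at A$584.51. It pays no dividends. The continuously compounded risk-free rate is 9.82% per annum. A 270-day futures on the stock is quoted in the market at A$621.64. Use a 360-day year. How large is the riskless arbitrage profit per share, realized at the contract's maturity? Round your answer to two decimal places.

Fair futures: F* = S·e^(carry·T), with carry = r = 0.0982
F* = 584.51 · e^(0.0982 × 270/360) = 584.51 · e^0.073650 = 584.51 × 1.076430 = A$629.1841
Market A$621.64 < fair A$629.1841: forward underpriced → reverse cash-and-carry (short spot, go long the forward).
At maturity, profit = |F_mkt − F*| = |621.64 − 629.1841| = A$7.54 per share

A$7.54 per share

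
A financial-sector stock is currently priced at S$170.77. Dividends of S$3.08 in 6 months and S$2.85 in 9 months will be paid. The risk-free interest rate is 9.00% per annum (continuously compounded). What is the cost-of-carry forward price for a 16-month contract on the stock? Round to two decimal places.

PV(dividends) I = 3.08·e^(−0.0900·6/12) + 2.85·e^(−0.0900·9/12)
I = 2.9445 + 2.6640 = 5.6085
F = (S − I)·e^(rT) = (170.77 − 5.6085) · e^(0.0900·16/12)
= 165.1615 · e^0.120000 = 165.1615 × 1.127497 = S$186.22

S$186.22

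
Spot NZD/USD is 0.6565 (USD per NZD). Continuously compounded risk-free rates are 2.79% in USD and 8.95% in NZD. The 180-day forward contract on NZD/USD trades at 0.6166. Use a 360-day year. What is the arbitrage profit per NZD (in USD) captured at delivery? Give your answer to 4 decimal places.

Fair forward: F* = S·e^(carry·T), with carry = (r_USD − r_NZD) = 0.0279 − 0.0895 = -0.0616
F* = 0.6565 · e^(-0.0616 × 180/360) = 0.6565 · e^-0.030800 = 0.6565 × 0.969669 = 0.6366
Market 0.6166 < fair 0.6366: forward underpriced → reverse cash-and-carry (short spot, go long the forward).
At maturity, profit = |F_mkt − F*| = |0.6166 − 0.6366| = 0.0200 per NZD (in USD)

0.0200 per NZD (in USD)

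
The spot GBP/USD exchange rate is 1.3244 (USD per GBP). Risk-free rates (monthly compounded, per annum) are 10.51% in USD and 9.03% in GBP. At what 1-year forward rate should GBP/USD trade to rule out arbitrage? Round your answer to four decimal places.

By covered interest parity, F = S · (1+r_USD/12)^(12T) / (1+r_GBP/12)^(12T)
= 1.3244 × 1.110314 / 1.094133 = 1.3244 × 1.014789
F = 1.3440 USD per GBP

1.3440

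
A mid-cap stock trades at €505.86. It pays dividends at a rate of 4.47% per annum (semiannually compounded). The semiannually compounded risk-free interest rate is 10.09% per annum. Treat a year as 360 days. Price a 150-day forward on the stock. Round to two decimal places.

F = S · (1+r/2)^(2T) / (1+q/2)^(2T)
= 505.86 × 1.041868 / 1.018591 = 505.86 × 1.022852
F = €517.42

€517.42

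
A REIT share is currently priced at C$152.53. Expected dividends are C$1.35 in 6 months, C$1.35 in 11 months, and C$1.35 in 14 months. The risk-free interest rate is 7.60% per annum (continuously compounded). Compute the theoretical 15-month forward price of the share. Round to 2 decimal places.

C$163.56

PV(dividends) I = 1.35·e^(−0.0760·6/12) + 1.35·e^(−0.0760·11/12) + 1.35·e^(−0.0760·14/12)
I = 1.2997 + 1.2592 + 1.2355 = 3.7944
F = (S − I)·e^(rT) = (152.53 − 3.7944) · e^(0.0760·15/12)
= 148.7356 · e^0.095000 = 148.7356 × 1.099659 = C$163.56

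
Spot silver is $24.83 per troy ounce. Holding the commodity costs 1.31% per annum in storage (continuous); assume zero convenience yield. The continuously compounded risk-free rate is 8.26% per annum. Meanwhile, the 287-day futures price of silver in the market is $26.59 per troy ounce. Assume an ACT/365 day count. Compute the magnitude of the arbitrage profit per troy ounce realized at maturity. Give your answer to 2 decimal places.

Fair futures: F* = S·e^(carry·T), with carry = (r + u) = 0.0826 + 0.0131 = 0.0957
F* = 24.83 · e^(0.0957 × 287/365) = 24.83 · e^0.075249 = 24.83 × 1.078153 = $26.7705
Market $26.59 < fair $26.7705: forward underpriced → reverse cash-and-carry (short spot, go long the forward).
At maturity, profit = |F_mkt − F*| = |26.59 − 26.7705| = $0.18 per troy ounce

$0.18 per troy ounce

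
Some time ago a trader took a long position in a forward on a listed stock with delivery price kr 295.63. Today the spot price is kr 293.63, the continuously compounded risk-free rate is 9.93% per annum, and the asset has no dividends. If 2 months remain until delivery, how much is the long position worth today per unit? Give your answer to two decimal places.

Current fair forward for the remaining 2 months: F = S·e^(r·T), r = 0.0993
F = 293.63 · e^(0.0993 × 2/12) = 293.63 × 1.016688 = 298.5301
Value of long forward = (F − K)·e^(−rT) = (298.5301 − 295.63) · e^(−0.0993·2/12)
= 2.9001 × 0.983586 = 2.85

kr 2.85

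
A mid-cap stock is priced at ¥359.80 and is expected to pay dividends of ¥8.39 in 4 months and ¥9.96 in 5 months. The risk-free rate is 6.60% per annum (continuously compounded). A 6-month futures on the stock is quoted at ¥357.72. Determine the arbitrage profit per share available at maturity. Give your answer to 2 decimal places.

¥4.35 per share

PV(dividends) I = 8.39·e^(−0.0660·4/12) + 9.96·e^(−0.0660·5/12) = 17.8973
Fair futures F* = (S − I)·e^(rT) = (359.80 − 17.8973)·e^0.033000 = 341.9027 × 1.033551 = 353.3739
Market ¥357.72 > fair 353.3739: forward overpriced → cash-and-carry (borrow at r, buy the stock and collect the dividends, short the forward).
Profit at T = |F_mkt − F*| = |357.72 − 353.3739| = ¥4.35 per share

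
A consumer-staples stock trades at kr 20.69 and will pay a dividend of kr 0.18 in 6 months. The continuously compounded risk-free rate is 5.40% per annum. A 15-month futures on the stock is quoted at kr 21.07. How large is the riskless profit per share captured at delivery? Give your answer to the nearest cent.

PV(dividends) I = 0.18·e^(−0.0540·6/12) = 0.1752
Fair futures F* = (S − I)·e^(rT) = (20.69 − 0.1752)·e^0.067500 = 20.5148 × 1.069830 = 21.9473
Market kr 21.07 < fair 21.9473: forward underpriced → reverse cash-and-carry (short the stock, invest proceeds at r, pay the dividends, go long the forward).
Profit at T = |F_mkt − F*| = |21.07 − 21.9473| = kr 0.88 per share

kr 0.88 per share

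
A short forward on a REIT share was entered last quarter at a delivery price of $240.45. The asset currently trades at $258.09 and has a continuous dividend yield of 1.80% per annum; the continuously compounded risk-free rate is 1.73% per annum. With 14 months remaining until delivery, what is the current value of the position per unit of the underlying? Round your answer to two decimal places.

-$17.08

Current fair forward for the remaining 14 months: F = S·e^((r − q)·T), (r − q) = 0.0173 − 0.0180 = -0.0007
F = 258.09 · e^(-0.0007 × 14/12) = 258.09 × 0.999184 = 257.8794
Value of long forward = (F − K)·e^(−rT) = (257.8794 − 240.45) · e^(−0.0173·14/12)
= 17.4294 × 0.980019 = 17.08
Short position value = −(long value) = -$17.08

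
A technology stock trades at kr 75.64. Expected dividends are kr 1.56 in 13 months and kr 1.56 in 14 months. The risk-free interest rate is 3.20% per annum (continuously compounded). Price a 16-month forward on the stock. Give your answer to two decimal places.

PV(dividends) I = 1.56·e^(−0.0320·13/12) + 1.56·e^(−0.0320·14/12)
I = 1.5068 + 1.5028 = 3.0096
F = (S − I)·e^(rT) = (75.64 − 3.0096) · e^(0.0320·16/12)
= 72.6304 · e^0.042667 = 72.6304 × 1.043590 = kr 75.80

kr 75.80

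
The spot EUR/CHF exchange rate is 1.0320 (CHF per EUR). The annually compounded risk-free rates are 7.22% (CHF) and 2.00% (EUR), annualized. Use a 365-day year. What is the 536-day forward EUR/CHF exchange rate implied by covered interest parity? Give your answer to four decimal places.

By covered interest parity, F = S · (1+r_CHF)^T / (1+r_EUR)^T
= 1.0320 × 1.107796 / 1.029507 = 1.0320 × 1.076045
F = 1.1105 CHF per EUR

1.1105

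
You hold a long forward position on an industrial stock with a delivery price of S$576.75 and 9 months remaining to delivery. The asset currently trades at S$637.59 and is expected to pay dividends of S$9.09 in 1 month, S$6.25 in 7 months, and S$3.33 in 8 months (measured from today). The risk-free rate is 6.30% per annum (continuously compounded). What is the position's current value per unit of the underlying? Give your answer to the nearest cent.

S$69.20

PV(remaining dividends) I = 9.09·e^(−0.0630·1/12) + 6.25·e^(−0.0630·7/12) + 3.33·e^(−0.0630·8/12) = 18.2599
Current forward F = (S − I)·e^(rT) = (637.59 − 18.2599)·e^(0.0630·9/12) = 619.3301 × 1.048384 = 649.2958
Value (long) = (F − K)·e^(−rT) = (649.2958 − 576.75) × 0.953849 = 69.1977
Value = S$69.20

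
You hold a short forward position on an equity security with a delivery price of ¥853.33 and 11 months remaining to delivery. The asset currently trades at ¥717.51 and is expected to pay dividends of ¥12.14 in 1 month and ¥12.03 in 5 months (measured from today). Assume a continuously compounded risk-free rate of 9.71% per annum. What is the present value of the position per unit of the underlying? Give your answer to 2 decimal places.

¥86.74

PV(remaining dividends) I = 12.14·e^(−0.0971·1/12) + 12.03·e^(−0.0971·5/12) = 23.5952
Current forward F = (S − I)·e^(rT) = (717.51 − 23.5952)·e^(0.0971·11/12) = 693.9148 × 1.093090 = 758.5113
Value (long) = (F − K)·e^(−rT) = (758.5113 − 853.33) × 0.914838 = -86.7437
Short position value = −(long value) = ¥86.74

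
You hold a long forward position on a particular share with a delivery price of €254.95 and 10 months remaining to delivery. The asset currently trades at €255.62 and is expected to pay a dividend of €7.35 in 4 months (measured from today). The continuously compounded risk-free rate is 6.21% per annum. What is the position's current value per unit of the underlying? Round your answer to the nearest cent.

€6.33

PV(remaining dividends) I = 7.35·e^(−0.0621·4/12) = 7.1994
Current forward F = (S − I)·e^(rT) = (255.62 − 7.1994)·e^(0.0621·10/12) = 248.4206 × 1.053112 = 261.6147
Value (long) = (F − K)·e^(−rT) = (261.6147 − 254.95) × 0.949566 = 6.3286
Value = €6.33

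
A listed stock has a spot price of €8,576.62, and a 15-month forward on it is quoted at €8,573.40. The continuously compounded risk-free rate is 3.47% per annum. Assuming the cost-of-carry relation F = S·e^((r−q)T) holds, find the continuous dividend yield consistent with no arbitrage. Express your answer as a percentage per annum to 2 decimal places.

3.50%

From F = S·e^((r−q)T): (r − q) = ln(F/S)/T
ln(8573.40/8576.62) = ln(0.999625) = -0.000375
(r − q) = -0.000375 / (15/12) = -0.000300
q = r − ln(F/S)/T = 0.0347 + 0.000300 = 0.035000
q = 3.50%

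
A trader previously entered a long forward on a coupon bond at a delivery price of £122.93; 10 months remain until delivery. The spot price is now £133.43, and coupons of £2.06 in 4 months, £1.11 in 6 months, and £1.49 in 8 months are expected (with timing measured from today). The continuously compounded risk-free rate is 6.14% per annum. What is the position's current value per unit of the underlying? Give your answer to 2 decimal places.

£12.11

PV(remaining coupons) I = 2.06·e^(−0.0614·4/12) + 1.11·e^(−0.0614·6/12) + 1.49·e^(−0.0614·8/12) = 4.5249
Current forward F = (S − I)·e^(rT) = (133.43 − 4.5249)·e^(0.0614·10/12) = 128.9051 × 1.052498 = 135.6724
Value (long) = (F − K)·e^(−rT) = (135.6724 − 122.93) × 0.950120 = 12.1068
Value = £12.11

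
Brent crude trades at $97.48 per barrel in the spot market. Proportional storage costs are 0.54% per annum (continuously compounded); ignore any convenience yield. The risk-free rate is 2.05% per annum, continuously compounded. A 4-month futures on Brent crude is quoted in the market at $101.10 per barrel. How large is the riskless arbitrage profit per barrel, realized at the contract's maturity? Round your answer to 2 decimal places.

$2.77 per barrel

Fair futures: F* = S·e^(carry·T), with carry = (r + u) = 0.0205 + 0.0054 = 0.0259
F* = 97.48 · e^(0.0259 × 4/12) = 97.48 · e^0.008633 = 97.48 × 1.008670 = $98.3252
Market $101.10 > fair $98.3252: forward overpriced → cash-and-carry (buy spot, short the forward).
At maturity, profit = |F_mkt − F*| = |101.10 − 98.3252| = $2.77 per barrel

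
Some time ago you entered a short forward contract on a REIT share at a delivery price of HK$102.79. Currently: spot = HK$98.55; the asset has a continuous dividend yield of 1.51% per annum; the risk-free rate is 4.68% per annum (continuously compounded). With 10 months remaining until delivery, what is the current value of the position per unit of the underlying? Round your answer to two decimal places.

Current fair forward for the remaining 10 months: F = S·e^((r − q)·T), (r − q) = 0.0468 − 0.0151 = 0.0317
F = 98.55 · e^(0.0317 × 10/12) = 98.55 × 1.026769 = 101.1881
Value of long forward = (F − K)·e^(−rT) = (101.1881 − 102.79) · e^(−0.0468·10/12)
= -1.6019 × 0.961751 = -1.54
Short position value = −(long value) = HK$1.54

HK$1.54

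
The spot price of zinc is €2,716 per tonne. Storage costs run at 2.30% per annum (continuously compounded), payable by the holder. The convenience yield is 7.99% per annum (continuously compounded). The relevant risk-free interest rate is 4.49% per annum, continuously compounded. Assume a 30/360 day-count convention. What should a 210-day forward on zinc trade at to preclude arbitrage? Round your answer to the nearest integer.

€2,697 per tonne

Net carry = r + u − y = 0.0449 + 0.0230 − 0.0799 = -0.0120
F = S·e^((r+u−y)T) = 2716 · e^(-0.0120 × 210/360) = 2716 · e^-0.007000
= 2716 × 0.993024 = €2,697 per tonne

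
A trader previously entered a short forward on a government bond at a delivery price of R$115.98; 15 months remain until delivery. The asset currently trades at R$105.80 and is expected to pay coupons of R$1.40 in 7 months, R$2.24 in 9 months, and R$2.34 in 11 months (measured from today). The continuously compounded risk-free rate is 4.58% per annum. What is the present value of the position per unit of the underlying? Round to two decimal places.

R$9.50

PV(remaining coupons) I = 1.40·e^(−0.0458·7/12) + 2.24·e^(−0.0458·9/12) + 2.34·e^(−0.0458·11/12) = 5.7712
Current forward F = (S − I)·e^(rT) = (105.80 − 5.7712)·e^(0.0458·15/12) = 100.0288 × 1.058921 = 105.9226
Value (long) = (F − K)·e^(−rT) = (105.9226 − 115.98) × 0.944358 = -9.4978
Short position value = −(long value) = R$9.50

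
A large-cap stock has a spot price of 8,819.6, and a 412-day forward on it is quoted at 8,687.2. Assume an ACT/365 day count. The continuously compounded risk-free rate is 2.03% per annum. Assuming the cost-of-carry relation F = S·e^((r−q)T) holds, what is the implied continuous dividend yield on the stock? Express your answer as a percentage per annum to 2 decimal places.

From F = S·e^((r−q)T): (r − q) = ln(F/S)/T
ln(8687.2/8819.6) = ln(0.984988) = -0.015126
(r − q) = -0.015126 / (412/365) = -0.013400
q = r − ln(F/S)/T = 0.0203 + 0.013400 = 0.033700
q = 3.37%

3.37%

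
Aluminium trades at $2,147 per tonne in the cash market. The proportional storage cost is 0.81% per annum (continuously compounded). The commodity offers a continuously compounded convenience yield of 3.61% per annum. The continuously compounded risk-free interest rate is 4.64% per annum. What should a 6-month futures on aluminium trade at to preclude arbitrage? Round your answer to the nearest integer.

$2,167 per tonne

Net carry = r + u − y = 0.0464 + 0.0081 − 0.0361 = 0.0184
F = S·e^((r+u−y)T) = 2147 · e^(0.0184 × 6/12) = 2147 · e^0.009200
= 2147 × 1.009242 = $2,167 per tonne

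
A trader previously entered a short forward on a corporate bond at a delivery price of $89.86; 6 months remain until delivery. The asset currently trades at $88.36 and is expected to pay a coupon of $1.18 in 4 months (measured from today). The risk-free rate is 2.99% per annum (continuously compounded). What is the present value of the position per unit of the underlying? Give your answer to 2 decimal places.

PV(remaining coupons) I = 1.18·e^(−0.0299·4/12) = 1.1683
Current forward F = (S − I)·e^(rT) = (88.36 − 1.1683)·e^(0.0299·6/12) = 87.1917 × 1.015062 = 88.5050
Value (long) = (F − K)·e^(−rT) = (88.5050 − 89.86) × 0.985161 = -1.3349
Short position value = −(long value) = $1.33

$1.33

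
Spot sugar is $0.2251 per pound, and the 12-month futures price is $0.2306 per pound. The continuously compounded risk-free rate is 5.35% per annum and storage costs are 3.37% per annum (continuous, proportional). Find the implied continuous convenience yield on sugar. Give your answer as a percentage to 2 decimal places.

F = S·e^((r+u−y)T) ⇒ (r+u−y) = ln(F/S)/T
ln(0.2306/0.2251) = 0.024140; /T ⇒ 0.024140
y = r + u − ln(F/S)/T = 0.0535 + 0.0337 − 0.024140 = 0.063060
y = 6.31%

6.31%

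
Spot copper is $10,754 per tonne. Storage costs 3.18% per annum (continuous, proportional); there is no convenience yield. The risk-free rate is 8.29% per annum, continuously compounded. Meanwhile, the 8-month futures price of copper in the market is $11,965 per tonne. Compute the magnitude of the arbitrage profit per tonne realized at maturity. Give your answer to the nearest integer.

Fair futures: F* = S·e^(carry·T), with carry = (r + u) = 0.0829 + 0.0318 = 0.1147
F* = 10754 · e^(0.1147 × 8/12) = 10754 · e^0.076467 = 10754 × 1.079467 = $11608.5881
Market $11965 > fair $11608.5881: forward overpriced → cash-and-carry (buy spot, short the forward).
At maturity, profit = |F_mkt − F*| = |11965 − 11608.5881| = $356 per tonne

$356 per tonne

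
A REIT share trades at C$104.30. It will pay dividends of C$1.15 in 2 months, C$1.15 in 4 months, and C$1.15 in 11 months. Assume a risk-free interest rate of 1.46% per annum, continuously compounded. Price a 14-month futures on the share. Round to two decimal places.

PV(dividends) I = 1.15·e^(−0.0146·2/12) + 1.15·e^(−0.0146·4/12) + 1.15·e^(−0.0146·11/12)
I = 1.1472 + 1.1444 + 1.1347 = 3.4263
F = (S − I)·e^(rT) = (104.30 − 3.4263) · e^(0.0146·14/12)
= 100.8737 · e^0.017033 = 100.8737 × 1.017179 = C$102.61

C$102.61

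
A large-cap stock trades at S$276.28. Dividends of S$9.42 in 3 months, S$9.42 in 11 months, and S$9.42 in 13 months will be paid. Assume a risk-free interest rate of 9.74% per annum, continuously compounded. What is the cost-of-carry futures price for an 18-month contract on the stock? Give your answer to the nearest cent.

S$289.32

PV(dividends) I = 9.42·e^(−0.0974·3/12) + 9.42·e^(−0.0974·11/12) + 9.42·e^(−0.0974·13/12)
I = 9.1934 + 8.6154 + 8.4767 = 26.2855
F = (S − I)·e^(rT) = (276.28 − 26.2855) · e^(0.0974·18/12)
= 249.9945 · e^0.146100 = 249.9945 × 1.157312 = S$289.32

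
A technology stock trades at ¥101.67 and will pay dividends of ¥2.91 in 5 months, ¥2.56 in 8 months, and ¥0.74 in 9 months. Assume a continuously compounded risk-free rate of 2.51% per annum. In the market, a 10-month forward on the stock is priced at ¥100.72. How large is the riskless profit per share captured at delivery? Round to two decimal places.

PV(dividends) I = 2.91·e^(−0.0251·5/12) + 2.56·e^(−0.0251·8/12) + 0.74·e^(−0.0251·9/12) = 6.1234
Fair forward F* = (S − I)·e^(rT) = (101.67 − 6.1234)·e^0.020917 = 95.5466 × 1.021137 = 97.5662
Market ¥100.72 > fair 97.5662: forward overpriced → cash-and-carry (borrow at r, buy the stock and collect the dividends, short the forward).
Profit at T = |F_mkt − F*| = |100.72 − 97.5662| = ¥3.15 per share

¥3.15 per share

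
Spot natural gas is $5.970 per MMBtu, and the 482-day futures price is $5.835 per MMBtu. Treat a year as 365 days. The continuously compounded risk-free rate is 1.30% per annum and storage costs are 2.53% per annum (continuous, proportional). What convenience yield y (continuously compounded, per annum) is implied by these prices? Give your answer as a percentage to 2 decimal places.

F = S·e^((r+u−y)T) ⇒ (r+u−y) = ln(F/S)/T
ln(5.835/5.970) = -0.022873; /T ⇒ -0.017321
y = r + u − ln(F/S)/T = 0.0130 + 0.0253 + 0.017321 = 0.055621
y = 5.56%

5.56%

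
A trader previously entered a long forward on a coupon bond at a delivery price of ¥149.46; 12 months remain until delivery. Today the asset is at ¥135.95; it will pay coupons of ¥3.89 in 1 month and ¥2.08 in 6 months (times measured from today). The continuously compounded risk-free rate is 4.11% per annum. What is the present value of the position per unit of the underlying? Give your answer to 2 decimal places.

PV(remaining coupons) I = 3.89·e^(−0.0411·1/12) + 2.08·e^(−0.0411·6/12) = 5.9144
Current forward F = (S − I)·e^(rT) = (135.95 − 5.9144)·e^(0.0411·12/12) = 130.0356 × 1.041956 = 135.4914
Value (long) = (F − K)·e^(−rT) = (135.4914 − 149.46) × 0.959733 = -13.4061
Value = -¥13.41

-¥13.41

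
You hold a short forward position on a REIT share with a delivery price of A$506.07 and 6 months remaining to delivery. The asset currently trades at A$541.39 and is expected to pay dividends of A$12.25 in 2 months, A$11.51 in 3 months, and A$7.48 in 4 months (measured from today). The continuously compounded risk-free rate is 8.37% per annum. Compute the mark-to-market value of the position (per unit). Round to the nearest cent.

PV(remaining dividends) I = 12.25·e^(−0.0837·2/12) + 11.51·e^(−0.0837·3/12) + 7.48·e^(−0.0837·4/12) = 30.6261
Current forward F = (S − I)·e^(rT) = (541.39 − 30.6261)·e^(0.0837·6/12) = 510.7639 × 1.042738 = 532.5929
Value (long) = (F − K)·e^(−rT) = (532.5929 − 506.07) × 0.959014 = 25.4358
Short position value = −(long value) = -A$25.44

-A$25.44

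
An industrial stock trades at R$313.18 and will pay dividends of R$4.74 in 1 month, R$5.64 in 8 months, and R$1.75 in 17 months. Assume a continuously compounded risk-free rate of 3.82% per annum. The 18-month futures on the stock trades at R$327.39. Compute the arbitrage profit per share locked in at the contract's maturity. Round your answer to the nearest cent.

PV(dividends) I = 4.74·e^(−0.0382·1/12) + 5.64·e^(−0.0382·8/12) + 1.75·e^(−0.0382·17/12) = 11.8809
Fair futures F* = (S − I)·e^(rT) = (313.18 − 11.8809)·e^0.057300 = 301.2991 × 1.058973 = 319.0676
Market R$327.39 > fair 319.0676: forward overpriced → cash-and-carry (borrow at r, buy the stock and collect the dividends, short the forward).
Profit at T = |F_mkt − F*| = |327.39 − 319.0676| = R$8.32 per share

R$8.32 per share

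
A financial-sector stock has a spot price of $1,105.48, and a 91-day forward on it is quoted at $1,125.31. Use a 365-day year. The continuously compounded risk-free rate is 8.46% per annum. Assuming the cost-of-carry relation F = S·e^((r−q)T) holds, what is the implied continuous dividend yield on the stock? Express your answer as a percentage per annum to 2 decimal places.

From F = S·e^((r−q)T): (r − q) = ln(F/S)/T
ln(1125.31/1105.48) = ln(1.017938) = 0.017779
(r − q) = 0.017779 / (91/365) = 0.071311
q = r − ln(F/S)/T = 0.0846 − 0.071311 = 0.013289
q = 1.33%

1.33%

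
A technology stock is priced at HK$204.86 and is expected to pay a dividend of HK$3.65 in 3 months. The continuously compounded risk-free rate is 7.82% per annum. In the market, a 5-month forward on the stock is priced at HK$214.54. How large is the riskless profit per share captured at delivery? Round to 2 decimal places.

HK$6.59 per share

PV(dividends) I = 3.65·e^(−0.0782·3/12) = 3.5793
Fair forward F* = (S − I)·e^(rT) = (204.86 − 3.5793)·e^0.032583 = 201.2807 × 1.033120 = 207.9471
Market HK$214.54 > fair 207.9471: forward overpriced → cash-and-carry (borrow at r, buy the stock and collect the dividends, short the forward).
Profit at T = |F_mkt − F*| = |214.54 − 207.9471| = HK$6.59 per share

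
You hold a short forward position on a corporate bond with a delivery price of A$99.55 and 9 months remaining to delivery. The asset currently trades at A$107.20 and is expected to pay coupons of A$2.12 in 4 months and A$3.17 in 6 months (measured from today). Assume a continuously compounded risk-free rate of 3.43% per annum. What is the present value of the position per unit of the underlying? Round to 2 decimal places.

PV(remaining coupons) I = 2.12·e^(−0.0343·4/12) + 3.17·e^(−0.0343·6/12) = 5.2120
Current forward F = (S − I)·e^(rT) = (107.20 − 5.2120)·e^(0.0343·9/12) = 101.9880 × 1.026059 = 104.6457
Value (long) = (F − K)·e^(−rT) = (104.6457 − 99.55) × 0.974603 = 4.9663
Short position value = −(long value) = -A$4.97

-A$4.97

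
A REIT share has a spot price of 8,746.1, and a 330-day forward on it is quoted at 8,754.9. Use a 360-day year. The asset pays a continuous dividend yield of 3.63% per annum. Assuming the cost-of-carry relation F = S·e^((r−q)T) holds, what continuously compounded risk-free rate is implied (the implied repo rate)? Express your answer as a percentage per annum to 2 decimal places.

3.74%

From F = S·e^((r−q)T): (r − q) = ln(F/S)/T
ln(8754.9/8746.1) = ln(1.001006) = 0.001005
(r − q) = 0.001005 / (330/360) = 0.001096
r = ln(F/S)/T + q = 0.001096 + 0.0363 = 0.037396
r = 3.74%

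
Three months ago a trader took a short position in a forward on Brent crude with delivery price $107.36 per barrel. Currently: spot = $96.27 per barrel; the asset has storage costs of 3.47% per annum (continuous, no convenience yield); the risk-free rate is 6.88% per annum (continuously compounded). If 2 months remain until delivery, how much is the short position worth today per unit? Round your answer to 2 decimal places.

$9.31 per barrel

Current fair forward for the remaining 2 months: F = S·e^((r + u)·T), (r + u) = 0.0688 + 0.0347 = 0.1035
F = 96.27 · e^(0.1035 × 2/12) = 96.27 × 1.017400 = 97.9451
Value of long forward = (F − K)·e^(−rT) = (97.9451 − 107.36) · e^(−0.0688·2/12)
= -9.4149 × 0.988599 = -9.31
Short position value = −(long value) = $9.31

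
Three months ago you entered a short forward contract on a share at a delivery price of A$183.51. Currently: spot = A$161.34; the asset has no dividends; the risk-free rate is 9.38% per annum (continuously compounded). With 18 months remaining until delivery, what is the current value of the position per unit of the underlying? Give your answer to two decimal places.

-A$1.92

Current fair forward for the remaining 18 months: F = S·e^(r·T), r = 0.0938
F = 161.34 · e^(0.0938 × 18/12) = 161.34 × 1.151079 = 185.7151
Value of long forward = (F − K)·e^(−rT) = (185.7151 − 183.51) · e^(−0.0938·18/12)
= 2.2051 × 0.868750 = 1.92
Short position value = −(long value) = -A$1.92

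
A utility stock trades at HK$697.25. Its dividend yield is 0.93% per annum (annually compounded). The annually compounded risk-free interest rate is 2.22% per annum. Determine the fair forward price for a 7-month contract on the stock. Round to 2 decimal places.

HK$702.43

F = S · (1+r)^T / (1+q)^T
= 697.25 × 1.012891 / 1.005415 = 697.25 × 1.007436
F = HK$702.43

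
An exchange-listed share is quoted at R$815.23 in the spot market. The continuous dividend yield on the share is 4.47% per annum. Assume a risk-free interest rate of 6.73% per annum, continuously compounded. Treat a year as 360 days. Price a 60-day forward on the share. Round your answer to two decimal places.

R$818.31

F = S·e^((r − q)T) = 815.23 · e^((0.0673 − 0.0447) × 60/360)
= 815.23 · e^0.003767 = 815.23 × 1.003774
F = R$818.31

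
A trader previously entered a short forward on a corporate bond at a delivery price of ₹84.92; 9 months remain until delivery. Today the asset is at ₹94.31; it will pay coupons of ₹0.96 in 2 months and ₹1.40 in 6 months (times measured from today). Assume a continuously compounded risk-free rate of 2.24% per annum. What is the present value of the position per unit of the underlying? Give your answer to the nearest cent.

PV(remaining coupons) I = 0.96·e^(−0.0224·2/12) + 1.40·e^(−0.0224·6/12) = 2.3408
Current forward F = (S − I)·e^(rT) = (94.31 − 2.3408)·e^(0.0224·9/12) = 91.9692 × 1.016942 = 93.5273
Value (long) = (F − K)·e^(−rT) = (93.5273 − 84.92) × 0.983340 = 8.4639
Short position value = −(long value) = -₹8.46

-₹8.46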